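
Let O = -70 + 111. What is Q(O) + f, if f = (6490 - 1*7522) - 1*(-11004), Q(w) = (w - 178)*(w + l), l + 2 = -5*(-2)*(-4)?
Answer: 10109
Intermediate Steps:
l = -42 (l = -2 - 5*(-2)*(-4) = -2 + 10*(-4) = -2 - 40 = -42)
O = 41
Q(w) = (-178 + w)*(-42 + w) (Q(w) = (w - 178)*(w - 42) = (-178 + w)*(-42 + w))
f = 9972 (f = (6490 - 7522) + 11004 = -1032 + 11004 = 9972)
Q(O) + f = (7476 + 41² - 220*41) + 9972 = (7476 + 1681 - 9020) + 9972 = 137 + 9972 = 10109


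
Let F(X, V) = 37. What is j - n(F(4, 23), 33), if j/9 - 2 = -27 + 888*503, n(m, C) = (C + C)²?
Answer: 4015395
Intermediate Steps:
n(m, C) = 4*C² (n(m, C) = (2*C)² = 4*C²)
j = 4019751 (j = 18 + 9*(-27 + 888*503) = 18 + 9*(-27 + 446664) = 18 + 9*446637 = 18 + 4019733 = 4019751)
j - n(F(4, 23), 33) = 4019751 - 4*33² = 4019751 - 4*1089 = 4019751 - 1*4356 = 4019751 - 4356 = 4015395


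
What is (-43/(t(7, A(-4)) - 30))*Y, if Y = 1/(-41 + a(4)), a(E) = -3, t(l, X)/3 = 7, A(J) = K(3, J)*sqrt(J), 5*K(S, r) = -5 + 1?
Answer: -43/396 ≈ -0.10859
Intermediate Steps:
K(S, r) = -4/5 (K(S, r) = (-5 + 1)/5 = (1/5)*(-4) = -4/5)
A(J) = -4*sqrt(J)/5
t(l, X) = 21 (t(l, X) = 3*7 = 21)
Y = -1/44 (Y = 1/(-41 - 3) = 1/(-44) = -1/44 ≈ -0.022727)
(-43/(t(7, A(-4)) - 30))*Y = -43/(21 - 30)*(-1/44) = -43/(-9)*(-1/44) = -43*(-1/9)*(-1/44) = (43/9)*(-1/44) = -43/396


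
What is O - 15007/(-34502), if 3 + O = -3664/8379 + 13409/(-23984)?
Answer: -12346656844169/3466794357936 ≈ -3.5614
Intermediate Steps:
O = -803117195/200961936 (O = -3 + (-3664/8379 + 13409/(-23984)) = -3 + (-3664*1/8379 + 13409*(-1/23984)) = -3 + (-3664/8379 - 13409/23984) = -3 - 200231387/200961936 = -803117195/200961936 ≈ -3.9964)
O - 15007/(-34502) = -803117195/200961936 - 15007/(-34502) = -803117195/200961936 - 15007*(-1/34502) = -803117195/200961936 + 15007/34502 = -12346656844169/3466794357936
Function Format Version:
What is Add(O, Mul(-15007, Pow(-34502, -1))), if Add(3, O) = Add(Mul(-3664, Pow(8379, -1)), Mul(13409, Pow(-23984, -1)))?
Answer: Rational(-12346656844169, 3466794357936) ≈ -3.5614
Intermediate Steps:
O = Rational(-803117195, 200961936) (O = Add(-3, Add(Mul(-3664, Pow(8379, -1)), Mul(13409, Pow(-23984, -1)))) = Add(-3, Add(Mul(-3664, Rational(1, 8379)), Mul(13409, Rational(-1, 23984)))) = Add(-3, Add(Rational(-3664, 8379), Rational(-13409, 23984))) = Add(-3, Rational(-200231387, 200961936)) = Rational(-803117195, 200961936) ≈ -3.9964)
Add(O, Mul(-15007, Pow(-34502, -1))) = Add(Rational(-803117195, 200961936), Mul(-15007, Pow(-34502, -1))) = Add(Rational(-803117195, 200961936), Mul(-15007, Rational(-1, 34502))) = Add(Rational(-803117195, 200961936), Rational(15007, 34502)) = Rational(-12346656844169, 3466794357936)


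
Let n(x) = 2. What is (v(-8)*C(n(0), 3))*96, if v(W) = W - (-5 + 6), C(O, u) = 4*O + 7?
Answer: -12960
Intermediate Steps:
C(O, u) = 7 + 4*O
v(W) = -1 + W (v(W) = W - 1*1 = W - 1 = -1 + W)
(v(-8)*C(n(0), 3))*96 = ((-1 - 8)*(7 + 4*2))*96 = -9*(7 + 8)*96 = -9*15*96 = -135*96 = -12960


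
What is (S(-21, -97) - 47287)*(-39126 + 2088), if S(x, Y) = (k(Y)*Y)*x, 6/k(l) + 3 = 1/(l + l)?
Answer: 1108895089782/583 ≈ 1.9020e+9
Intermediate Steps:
k(l) = 6/(-3 + 1/(2*l)) (k(l) = 6/(-3 + 1/(l + l)) = 6/(-3 + 1/(2*l)))
S(x, Y) = -12*x*Y**2/(-1 + 6*Y) (S(x, Y) = ((-12*Y/(-1 + 6*Y))*Y)*x = (-12*Y**2/(-1 + 6*Y))*x = -12*x*Y**2/(-1 + 6*Y))
(S(-21, -97) - 47287)*(-39126 + 2088) = (-12*(-21)*(-97)**2/(-1 + 6*(-97)) - 47287)*(-39126 + 2088) = (-12*(-21)*9409/(-1 - 582) - 47287)*(-37038) = (-12*(-21)*9409/(-583) - 47287)*(-37038) = (-12*(-21)*9409*(-1/583) - 47287)*(-37038) = (-2371068/583 - 47287)*(-37038) = -29939389/583*(-37038) = 1108895089782/583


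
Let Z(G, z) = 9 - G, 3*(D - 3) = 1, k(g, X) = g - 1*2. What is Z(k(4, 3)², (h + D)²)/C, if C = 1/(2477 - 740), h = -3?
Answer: 8685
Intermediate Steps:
k(g, X) = -2 + g (k(g, X) = g - 2 = -2 + g)
D = 10/3 (D = 3 + (⅓)*1 = 3 + ⅓ = 10/3 ≈ 3.3333)
C = 1/1737 ≈ 0.00057571
Z(k(4, 3)², (h + D)²)/C = (9 - (-2 + 4)²)/(1/1737) = (9 - 1*2²)*1737 = (9 - 1*4)*1737 = (9 - 4)*1737 = 5*1737 = 8685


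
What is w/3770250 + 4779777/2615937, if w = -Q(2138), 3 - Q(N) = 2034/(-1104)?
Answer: 33493467154567/18330742538000 ≈ 1.8272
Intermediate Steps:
Q(N) = 891/184 (Q(N) = 3 - 2034/(-1104) = 3 - 2034*(-1)/1104 = 3 - 1*(-339/184) = 3 + 339/184 = 891/184)
w = -891/184 (w = -1*891/184 = -891/184 ≈ -4.8424)
w/3770250 + 4779777/2615937 = -891/184/3770250 + 4779777/2615937 = -891/184*1/3770250 + 4779777*(1/2615937) = -27/21022000 + 1593259/871979 = 33493467154567/18330742538000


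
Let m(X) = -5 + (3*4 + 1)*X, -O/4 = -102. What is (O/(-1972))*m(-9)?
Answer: 732/29 ≈ 25.241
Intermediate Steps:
O = 408 (O = -4*(-102) = 408)
m(X) = -5 + 13*X (m(X) = -5 + (12 + 1)*X = -5 + 13*X)
(O/(-1972))*m(-9) = (408/(-1972))*(-5 + 13*(-9)) = (408*(-1/1972))*(-5 - 117) = -6/29*(-122) = 732/29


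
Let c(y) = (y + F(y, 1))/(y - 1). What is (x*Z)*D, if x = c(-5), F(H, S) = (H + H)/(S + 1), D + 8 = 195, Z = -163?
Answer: -152405/3 ≈ -50802.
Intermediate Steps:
D = 187 (D = -8 + 195 = 187)
F(H, S) = 2*H/(1 + S) (F(H, S) = (2*H)/(1 + S) = 2*H/(1 + S))
c(y) = 2*y/(-1 + y) (c(y) = (y + 2*y/(1 + 1))/(y - 1) = (y + 2*y/2)/(-1 + y) = (y + 2*y*(1/2))/(-1 + y) = (y + y)/(-1 + y) = (2*y)/(-1 + y) = 2*y/(-1 + y))
x = 5/3 (x = 2*(-5)/(-1 - 5) = 2*(-5)/(-6) = 2*(-5)*(-1/6) = 5/3 ≈ 1.6667)
(x*Z)*D = ((5/3)*(-163))*187 = -815/3*187 = -152405/3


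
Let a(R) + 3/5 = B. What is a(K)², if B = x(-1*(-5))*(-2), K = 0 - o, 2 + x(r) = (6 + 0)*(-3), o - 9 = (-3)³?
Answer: 38809/25 ≈ 1552.4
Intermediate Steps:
o = -18 (o = 9 + (-3)³ = 9 - 27 = -18)
x(r) = -20 (x(r) = -2 + (6 + 0)*(-3) = -2 + 6*(-3) = -2 - 18 = -20)
K = 18 (K = 0 - 1*(-18) = 0 + 18 = 18)
B = 40 (B = -20*(-2) = 40)
a(R) = 197/5 (a(R) = -⅗ + 40 = 197/5)
a(K)² = (197/5)² = 38809/25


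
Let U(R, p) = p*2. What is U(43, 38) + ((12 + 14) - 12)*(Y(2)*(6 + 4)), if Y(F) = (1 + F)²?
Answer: 1336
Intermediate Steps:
U(R, p) = 2*p
U(43, 38) + ((12 + 14) - 12)*(Y(2)*(6 + 4)) = 2*38 + ((12 + 14) - 12)*((1 + 2)²*(6 + 4)) = 76 + (26 - 12)*(3²*10) = 76 + 14*(9*10) = 76 + 14*90 = 76 + 1260 = 1336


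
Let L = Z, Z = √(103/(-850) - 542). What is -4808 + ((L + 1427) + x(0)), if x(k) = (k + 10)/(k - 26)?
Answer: -43958/13 + I*√15667302/170 ≈ -3381.4 + 23.284*I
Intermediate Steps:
Z = I*√15667302/170 (Z = √(103*(-1/850) - 542) = √(-103/850 - 542) = √(-460803/850) = I*√15667302/170 ≈ 23.284*I)
L = I*√15667302/170 ≈ 23.284*I
x(k) = (10 + k)/(-26 + k)
-4808 + ((L + 1427) + x(0)) = -4808 + ((I*√15667302/170 + 1427) + (10 + 0)/(-26 + 0)) = -4808 + ((1427 + I*√15667302/170) + 10/(-26)) = -4808 + ((1427 + I*√15667302/170) - 1/26*10) = -4808 + ((1427 + I*√15667302/170) - 5/13) = -4808 + (18546/13 + I*√15667302/170) = -43958/13 + I*√15667302/170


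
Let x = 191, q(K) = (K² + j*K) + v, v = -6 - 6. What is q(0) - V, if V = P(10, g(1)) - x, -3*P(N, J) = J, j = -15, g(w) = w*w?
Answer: 538/3 ≈ 179.33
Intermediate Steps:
v = -12
g(w) = w²
P(N, J) = -J/3
q(K) = -12 + K² - 15*K (q(K) = (K² - 15*K) - 12 = -12 + K² - 15*K)
V = -574/3 (V = -⅓*1² - 1*191 = -⅓*1 - 191 = -⅓ - 191 = -574/3 ≈ -191.33)
q(0) - V = (-12 + 0² - 15*0) - 1*(-574/3) = (-12 + 0 + 0) + 574/3 = -12 + 574/3 = 538/3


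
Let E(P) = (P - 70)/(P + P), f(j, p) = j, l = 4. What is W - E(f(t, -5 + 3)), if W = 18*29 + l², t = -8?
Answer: 4265/8 ≈ 533.13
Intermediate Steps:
E(P) = (-70 + P)/(2*P) (E(P) = (-70 + P)/((2*P)) = (-70 + P)*(1/(2*P)) = (-70 + P)/(2*P))
W = 538 (W = 18*29 + 4² = 522 + 16 = 538)
W - E(f(t, -5 + 3)) = 538 - (-70 - 8)/(2*(-8)) = 538 - (-1)*(-78)/(2*8) = 538 - 1*39/8 = 538 - 39/8 = 4265/8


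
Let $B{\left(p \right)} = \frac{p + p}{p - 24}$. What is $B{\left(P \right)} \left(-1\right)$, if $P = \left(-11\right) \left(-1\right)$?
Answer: $\frac{22}{13} \approx 1.6923$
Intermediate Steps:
$P = 11$
$B{\left(p \right)} = \frac{2 p}{-24 + p}$
$B{\left(P \right)} \left(-1\right) = 2 \cdot 11 \frac{1}{-24 + 11} \left(-1\right) = 2 \cdot 11 \frac{1}{-13} \left(-1\right) = 2 \cdot 11 \left(- \frac{1}{13}\right) \left(-1\right) = \left(- \frac{22}{13}\right) \left(-1\right) = \frac{22}{13}$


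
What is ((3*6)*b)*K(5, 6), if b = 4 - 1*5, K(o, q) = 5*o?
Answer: -450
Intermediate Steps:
b = -1 (b = 4 - 5 = -1)
((3*6)*b)*K(5, 6) = ((3*6)*(-1))*(5*5) = (18*(-1))*25 = -18*25 = -450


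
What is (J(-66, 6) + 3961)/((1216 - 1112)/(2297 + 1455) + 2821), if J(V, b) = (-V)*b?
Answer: 2043433/1323062 ≈ 1.5445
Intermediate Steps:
J(V, b) = -V*b
(J(-66, 6) + 3961)/((1216 - 1112)/(2297 + 1455) + 2821) = (-1*(-66)*6 + 3961)/((1216 - 1112)/(2297 + 1455) + 2821) = (396 + 3961)/(104/3752 + 2821) = 4357/(104*(1/3752) + 2821) = 4357/(13/469 + 2821) = 4357/(1323062/469) = 4357*(469/1323062) = 2043433/1323062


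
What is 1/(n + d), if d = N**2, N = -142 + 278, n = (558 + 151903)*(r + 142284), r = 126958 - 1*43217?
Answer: 1/34460016021 ≈ 2.9019e-11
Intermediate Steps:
r = 83741 (r = 126958 - 43217 = 83741)
n = 34459997525 (n = (558 + 151903)*(83741 + 142284) = 152461*226025 = 34459997525)
N = 136
d = 18496 (d = 136**2 = 18496)
1/(n + d) = 1/(34459997525 + 18496) = 1/34460016021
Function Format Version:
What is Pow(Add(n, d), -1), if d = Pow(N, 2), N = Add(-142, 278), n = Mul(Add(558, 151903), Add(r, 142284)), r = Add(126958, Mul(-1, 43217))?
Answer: Rational(1, 34460016021) ≈ 2.9019e-11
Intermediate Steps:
r = 83741 (r = Add(126958, -43217) = 83741)
n = 34459997525 (n = Mul(Add(558, 151903), Add(83741, 142284)) = Mul(152461, 226025) = 34459997525)
N = 136
d = 18496 (d = Pow(136, 2) = 18496)
Pow(Add(n, d), -1) = Pow(Add(34459997525, 18496), -1) = Pow(34460016021, -1) = Rational(1, 34460016021)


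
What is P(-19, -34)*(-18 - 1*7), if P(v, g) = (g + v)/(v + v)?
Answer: -1325/38 ≈ -34.868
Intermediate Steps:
P(v, g) = (g + v)/(2*v) (P(v, g) = (g + v)/((2*v)) = (g + v)*(1/(2*v)) = (g + v)/(2*v))
P(-19, -34)*(-18 - 1*7) = ((½)*(-34 - 19)/(-19))*(-18 - 1*7) = ((½)*(-1/19)*(-53))*(-18 - 7) = (53/38)*(-25) = -1325/38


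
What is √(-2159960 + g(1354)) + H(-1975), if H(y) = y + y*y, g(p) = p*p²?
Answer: 3898650 + 4*√155009369 ≈ 3.9485e+6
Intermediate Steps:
g(p) = p³
H(y) = y + y²
√(-2159960 + g(1354)) + H(-1975) = √(-2159960 + 1354³) - 1975*(1 - 1975) = √(-2159960 + 2482309864) - 1975*(-1974) = √2480149904 + 3898650 = 4*√155009369 + 3898650 = 3898650 + 4*√155009369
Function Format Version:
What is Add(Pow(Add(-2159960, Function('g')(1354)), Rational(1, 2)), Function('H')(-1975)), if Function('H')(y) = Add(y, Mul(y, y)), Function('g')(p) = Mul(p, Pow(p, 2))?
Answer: Add(3898650, Mul(4, Pow(155009369, Rational(1, 2)))) ≈ 3.9485e+6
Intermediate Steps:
Function('g')(p) = Pow(p, 3)
Function('H')(y) = Add(y, Pow(y, 2))
Add(Pow(Add(-2159960, Function('g')(1354)), Rational(1, 2)), Function('H')(-1975)) = Add(Pow(Add(-2159960, Pow(1354, 3)), Rational(1, 2)), Mul(-1975, Add(1, -1975))) = Add(Pow(Add(-2159960, 2482309864), Rational(1, 2)), Mul(-1975, -1974)) = Add(Pow(2480149904, Rational(1, 2)), 3898650) = Add(Mul(4, Pow(155009369, Rational(1, 2))), 3898650) = Add(3898650, Mul(4, Pow(155009369, Rational(1, 2))))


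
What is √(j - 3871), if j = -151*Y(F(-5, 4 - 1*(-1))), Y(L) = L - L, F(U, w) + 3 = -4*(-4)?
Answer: 7*I*√79 ≈ 62.217*I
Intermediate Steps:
F(U, w) = 13 (F(U, w) = -3 - 4*(-4) = -3 + 16 = 13)
Y(L) = 0
j = 0 (j = -151*0 = 0)
√(j - 3871) = √(0 - 3871) = √(-3871) = 7*I*√79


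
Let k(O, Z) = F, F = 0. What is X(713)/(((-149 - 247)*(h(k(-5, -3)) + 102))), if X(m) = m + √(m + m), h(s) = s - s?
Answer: -713/40392 - √1426/40392 ≈ -0.018587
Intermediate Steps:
k(O, Z) = 0
h(s) = 0
X(m) = m + √2*√m (X(m) = m + √(2*m) = m + √2*√m)
X(713)/(((-149 - 247)*(h(k(-5, -3)) + 102))) = (713 + √2*√713)/(((-149 - 247)*(0 + 102))) = (713 + √1426)/((-396*102)) = (713 + √1426)/(-40392) = (713 + √1426)*(-1/40392) = -713/40392 - √1426/40392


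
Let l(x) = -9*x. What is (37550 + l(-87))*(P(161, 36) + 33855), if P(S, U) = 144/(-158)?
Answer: 102520573509/79 ≈ 1.2977e+9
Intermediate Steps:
P(S, U) = -72/79 (P(S, U) = 144*(-1/158) = -72/79)
(37550 + l(-87))*(P(161, 36) + 33855) = (37550 - 9*(-87))*(-72/79 + 33855) = (37550 + 783)*(2674473/79) = 38333*(2674473/79) = 102520573509/79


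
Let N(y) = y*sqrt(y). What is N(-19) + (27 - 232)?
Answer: -205 - 19*I*sqrt(19) ≈ -205.0 - 82.819*I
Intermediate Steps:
N(y) = y**(3/2)
N(-19) + (27 - 232) = (-19)**(3/2) + (27 - 232) = -19*I*sqrt(19) - 205 = -205 - 19*I*sqrt(19)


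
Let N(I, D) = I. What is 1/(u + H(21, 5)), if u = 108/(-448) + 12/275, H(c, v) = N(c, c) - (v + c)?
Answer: -30800/160081 ≈ -0.19240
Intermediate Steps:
H(c, v) = -v (H(c, v) = c - (v + c) = c - (c + v) = c + (-c - v) = -v)
u = -6081/30800 (u = 108*(-1/448) + 12*(1/275) = -27/112 + 12/275 = -6081/30800 ≈ -0.19744)
1/(u + H(21, 5)) = 1/(-6081/30800 - 1*5) = 1/(-6081/30800 - 5) = 1/(-160081/30800) = -30800/160081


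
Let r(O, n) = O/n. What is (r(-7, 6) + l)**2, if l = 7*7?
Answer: 82369/36 ≈ 2288.0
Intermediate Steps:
l = 49
(r(-7, 6) + l)**2 = (-7/6 + 49)**2 = (287/6)**2 = 82369/36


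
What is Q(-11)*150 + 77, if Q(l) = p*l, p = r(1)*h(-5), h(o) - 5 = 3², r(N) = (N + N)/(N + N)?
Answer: -23023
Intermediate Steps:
r(N) = 1 (r(N) = (2*N)/((2*N)) = (2*N)*(1/(2*N)) = 1)
h(o) = 14 (h(o) = 5 + 3² = 5 + 9 = 14)
p = 14 (p = 1*14 = 14)
Q(l) = 14*l
Q(-11)*150 + 77 = (14*(-11))*150 + 77 = -154*150 + 77 = -23100 + 77 = -23023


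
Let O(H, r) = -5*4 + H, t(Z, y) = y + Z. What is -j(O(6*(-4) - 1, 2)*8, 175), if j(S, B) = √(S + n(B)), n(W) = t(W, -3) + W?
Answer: -I*√13 ≈ -3.6056*I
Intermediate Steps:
t(Z, y) = Z + y
O(H, r) = -20 + H
n(W) = -3 + 2*W (n(W) = (W - 3) + W = (-3 + W) + W = -3 + 2*W)
j(S, B) = √(-3 + S + 2*B) (j(S, B) = √(S + (-3 + 2*B)) = √(-3 + S + 2*B))
-j(O(6*(-4) - 1, 2)*8, 175) = -√(-3 + (-20 + (6*(-4) - 1))*8 + 2*175) = -√(-3 + (-20 + (-24 - 1))*8 + 350) = -√(-3 + (-20 - 25)*8 + 350) = -√(-3 - 45*8 + 350) = -√(-3 - 360 + 350) = -√(-13) = -I*√13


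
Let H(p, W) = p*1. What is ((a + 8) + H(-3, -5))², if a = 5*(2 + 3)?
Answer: 900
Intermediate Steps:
H(p, W) = p
a = 25 (a = 5*5 = 25)
((a + 8) + H(-3, -5))² = ((25 + 8) - 3)² = (33 - 3)² = 30² = 900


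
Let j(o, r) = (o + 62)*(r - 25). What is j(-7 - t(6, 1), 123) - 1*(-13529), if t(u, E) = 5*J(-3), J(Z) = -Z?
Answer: 17449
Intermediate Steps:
t(u, E) = 15 (t(u, E) = 5*(-1*(-3)) = 5*3 = 15)
j(o, r) = (-25 + r)*(62 + o) (j(o, r) = (62 + o)*(-25 + r) = (-25 + r)*(62 + o))
j(-7 - t(6, 1), 123) - 1*(-13529) = (-1550 - 25*(-7 - 1*15) + 62*123 + (-7 - 1*15)*123) - 1*(-13529) = (-1550 - 25*(-7 - 15) + 7626 + (-7 - 15)*123) + 13529 = (-1550 - 25*(-22) + 7626 - 22*123) + 13529 = (-1550 + 550 + 7626 - 2706) + 13529 = 3920 + 13529 = 17449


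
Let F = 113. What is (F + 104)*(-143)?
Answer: -31031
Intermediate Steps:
(F + 104)*(-143) = (113 + 104)*(-143) = 217*(-143) = -31031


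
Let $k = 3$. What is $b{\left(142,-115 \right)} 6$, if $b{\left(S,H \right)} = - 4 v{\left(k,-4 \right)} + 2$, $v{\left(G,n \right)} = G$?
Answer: $-60$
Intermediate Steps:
$b{\left(S,H \right)} = -10$ ($b{\left(S,H \right)} = \left(-4\right) 3 + 2 = -12 + 2 = -10$)
$b{\left(142,-115 \right)} 6 = \left(-10\right) 6 = -60$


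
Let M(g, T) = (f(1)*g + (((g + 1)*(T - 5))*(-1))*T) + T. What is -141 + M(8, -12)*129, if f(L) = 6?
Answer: -232341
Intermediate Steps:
M(g, T) = T + 6*g - T*(1 + g)*(-5 + T) (M(g, T) = (6*g + (((g + 1)*(T - 5))*(-1))*T) + T = (6*g + (((1 + g)*(-5 + T))*(-1))*T) + T = (6*g + (-(1 + g)*(-5 + T))*T) + T = (6*g - T*(1 + g)*(-5 + T)) + T = T + 6*g - T*(1 + g)*(-5 + T))
-141 + M(8, -12)*129 = -141 + (-1*(-12)² + 6*(-12) + 6*8 - 1*8*(-12)² + 5*(-12)*8)*129 = -141 + (-1*144 - 72 + 48 - 1*8*144 - 480)*129 = -141 + (-144 - 72 + 48 - 1152 - 480)*129 = -141 - 1800*129 = -141 - 232200 = -232341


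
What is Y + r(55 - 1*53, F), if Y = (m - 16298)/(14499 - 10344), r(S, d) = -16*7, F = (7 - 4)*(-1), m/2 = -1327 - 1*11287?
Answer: -168962/1385 ≈ -121.99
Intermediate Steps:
m = -25228 (m = 2*(-1327 - 1*11287) = 2*(-1327 - 11287) = 2*(-12614) = -25228)
F = -3 (F = 3*(-1) = -3)
r(S, d) = -112
Y = -13842/1385 (Y = (-25228 - 16298)/(14499 - 10344) = -41526/4155 = -41526*1/4155 = -13842/1385 ≈ -9.9942)
Y + r(55 - 1*53, F) = -13842/1385 - 112 = -168962/1385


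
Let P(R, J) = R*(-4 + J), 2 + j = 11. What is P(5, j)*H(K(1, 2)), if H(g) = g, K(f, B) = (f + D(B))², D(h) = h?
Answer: 225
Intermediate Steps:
j = 9 (j = -2 + 11 = 9)
K(f, B) = (B + f)² (K(f, B) = (f + B)² = (B + f)²)
P(5, j)*H(K(1, 2)) = (5*(-4 + 9))*(2 + 1)² = (5*5)*3² = 25*9 = 225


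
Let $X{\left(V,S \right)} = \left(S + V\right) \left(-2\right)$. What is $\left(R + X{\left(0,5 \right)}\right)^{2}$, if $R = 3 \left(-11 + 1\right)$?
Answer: $1600$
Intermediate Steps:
$R = -30$ ($R = 3 \left(-10\right) = -30$)
$X{\left(V,S \right)} = - 2 S - 2 V$
$\left(R + X{\left(0,5 \right)}\right)^{2} = \left(-30 - 10\right)^{2} = \left(-40\right)^{2} = 1600$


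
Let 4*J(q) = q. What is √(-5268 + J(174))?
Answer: 9*I*√258/2 ≈ 72.281*I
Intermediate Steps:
J(q) = q/4
√(-5268 + J(174)) = √(-5268 + (¼)*174) = √(-5268 + 87/2) = √(-10449/2) = 9*I*√258/2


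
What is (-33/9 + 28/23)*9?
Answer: -507/23 ≈ -22.043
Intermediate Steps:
(-33/9 + 28/23)*9 = (-33*1/9 + 28*(1/23))*9 = (-11/3 + 28/23)*9 = -169/69*9 = -507/23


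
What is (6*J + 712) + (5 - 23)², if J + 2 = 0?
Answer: 1024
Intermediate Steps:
J = -2 (J = -2 + 0 = -2)
(6*J + 712) + (5 - 23)² = (6*(-2) + 712) + (5 - 23)² = (-12 + 712) + (-18)² = 700 + 324 = 1024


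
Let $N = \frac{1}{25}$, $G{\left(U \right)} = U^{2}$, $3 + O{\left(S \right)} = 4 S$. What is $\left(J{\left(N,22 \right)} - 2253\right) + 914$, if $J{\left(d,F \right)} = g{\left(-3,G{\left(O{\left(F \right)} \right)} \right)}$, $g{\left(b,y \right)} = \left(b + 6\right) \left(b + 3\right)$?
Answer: $-1339$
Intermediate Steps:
$O{\left(S \right)} = -3 + 4 S$
$N = \frac{1}{25} \approx 0.04$
$g{\left(b,y \right)} = \left(3 + b\right) \left(6 + b\right)$ ($g{\left(b,y \right)} = \left(6 + b\right) \left(3 + b\right) = \left(3 + b\right) \left(6 + b\right)$)
$J{\left(d,F \right)} = 0$ ($J{\left(d,F \right)} = 18 + \left(-3\right)^{2} + 9 \left(-3\right) = 18 + 9 - 27 = 0$)
$\left(J{\left(N,22 \right)} - 2253\right) + 914 = \left(0 - 2253\right) + 914 = -2253 + 914 = -1339$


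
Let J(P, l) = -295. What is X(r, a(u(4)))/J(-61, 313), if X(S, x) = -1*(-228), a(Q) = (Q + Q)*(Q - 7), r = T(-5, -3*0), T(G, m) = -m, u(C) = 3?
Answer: -228/295 ≈ -0.77288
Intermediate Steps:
r = 0 (r = -(-3)*0 = -1*0 = 0)
a(Q) = 2*Q*(-7 + Q) (a(Q) = (2*Q)*(-7 + Q) = 2*Q*(-7 + Q))
X(S, x) = 228
X(r, a(u(4)))/J(-61, 313) = 228/(-295) = 228*(-1/295) = -228/295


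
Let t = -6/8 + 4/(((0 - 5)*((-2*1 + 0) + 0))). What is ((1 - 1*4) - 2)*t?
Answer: 7/4 ≈ 1.7500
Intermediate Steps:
t = -7/20 (t = -6*⅛ + 4/((-5*((-2 + 0) + 0))) = -¾ + 4/((-5*(-2 + 0))) = -¾ + 4/((-5*(-2))) = -¾ + 4/10 = -¾ + 4*(⅒) = -¾ + ⅖ = -7/20 ≈ -0.35000)
((1 - 1*4) - 2)*t = ((1 - 1*4) - 2)*(-7/20) = ((1 - 4) - 2)*(-7/20) = (-3 - 2)*(-7/20) = -5*(-7/20) = 7/4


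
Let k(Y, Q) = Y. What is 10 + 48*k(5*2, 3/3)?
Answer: 490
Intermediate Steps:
10 + 48*k(5*2, 3/3) = 10 + 48*(5*2) = 10 + 48*10 = 10 + 480 = 490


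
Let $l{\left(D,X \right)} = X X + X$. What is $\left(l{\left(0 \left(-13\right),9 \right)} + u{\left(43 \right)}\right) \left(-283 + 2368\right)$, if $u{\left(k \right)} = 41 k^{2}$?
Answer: $158249415$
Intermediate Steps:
$l{\left(D,X \right)} = X + X^{2}$ ($l{\left(D,X \right)} = X^{2} + X = X + X^{2}$)
$\left(l{\left(0 \left(-13\right),9 \right)} + u{\left(43 \right)}\right) \left(-283 + 2368\right) = \left(9 \left(1 + 9\right) + 41 \cdot 43^{2}\right) \left(-283 + 2368\right) = \left(9 \cdot 10 + 41 \cdot 1849\right) 2085 = \left(90 + 75809\right) 2085 = 75899 \cdot 2085 = 158249415$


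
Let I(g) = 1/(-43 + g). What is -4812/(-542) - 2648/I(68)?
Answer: -17937794/271 ≈ -66191.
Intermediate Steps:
-4812/(-542) - 2648/I(68) = -4812/(-542) - 2648/(1/(-43 + 68)) = -4812*(-1/542) - 2648/(1/25) = 2406/271 - 2648/1/25 = 2406/271 - 2648*25 = 2406/271 - 66200 = -17937794/271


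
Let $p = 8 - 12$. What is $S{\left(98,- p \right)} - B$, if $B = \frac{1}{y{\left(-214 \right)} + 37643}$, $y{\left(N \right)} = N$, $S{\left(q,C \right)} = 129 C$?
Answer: $\frac{19313363}{37429} \approx 516.0$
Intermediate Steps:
$p = -4$ ($p = 8 - 12 = -4$)
$B = \frac{1}{37429}$ ($B = \frac{1}{-214 + 37643} = \frac{1}{37429} \approx 2.6717 \cdot 10^{-5}$)
$S{\left(98,- p \right)} - B = 129 \left(\left(-1\right) \left(-4\right)\right) - \frac{1}{37429} = 129 \cdot 4 - \frac{1}{37429} = 516 - \frac{1}{37429} = \frac{19313363}{37429}$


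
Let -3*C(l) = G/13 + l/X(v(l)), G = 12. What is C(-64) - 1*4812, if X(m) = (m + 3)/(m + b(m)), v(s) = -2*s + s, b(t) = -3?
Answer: -12523808/2613 ≈ -4792.9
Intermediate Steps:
v(s) = -s
X(m) = (3 + m)/(-3 + m) (X(m) = (m + 3)/(m - 3) = (3 + m)/(-3 + m))
C(l) = -4/13 - l*(-3 - l)/(3*(3 - l)) (C(l) = -(12/13 + l/(((3 - l)/(-3 - l))))/3 = -(12*(1/13) + l*((-3 - l)/(3 - l)))/3 = -(12/13 + l*(-3 - l)/(3 - l))/3 = -4/13 - l*(-3 - l)/(3*(3 - l)))
C(-64) - 1*4812 = (36 - 51*(-64) - 13*(-64)**2)/(39*(-3 - 64)) - 1*4812 = (1/39)*(36 + 3264 - 13*4096)/(-67) - 4812 = (1/39)*(-1/67)*(36 + 3264 - 53248) - 4812 = (1/39)*(-1/67)*(-49948) - 4812 = 49948/2613 - 4812 = -12523808/2613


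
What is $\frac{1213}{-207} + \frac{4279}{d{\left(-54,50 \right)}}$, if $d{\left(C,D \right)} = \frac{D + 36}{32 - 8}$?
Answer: $\frac{10576877}{8901} \approx 1188.3$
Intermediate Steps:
$d{\left(C,D \right)} = \frac{3}{2} + \frac{D}{24}$ ($d{\left(C,D \right)} = \frac{36 + D}{24} = \left(36 + D\right) \frac{1}{24} = \frac{3}{2} + \frac{D}{24}$)
$\frac{1213}{-207} + \frac{4279}{d{\left(-54,50 \right)}} = \frac{1213}{-207} + \frac{4279}{\frac{3}{2} + \frac{1}{24} \cdot 50} = 1213 \left(- \frac{1}{207}\right) + \frac{4279}{\frac{3}{2} + \frac{25}{12}} = - \frac{1213}{207} + \frac{4279}{\frac{43}{12}} = - \frac{1213}{207} + 4279 \cdot \frac{12}{43} = - \frac{1213}{207} + \frac{51348}{43} = \frac{10576877}{8901}$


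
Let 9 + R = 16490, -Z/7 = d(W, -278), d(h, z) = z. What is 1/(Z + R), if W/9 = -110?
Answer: 1/18427 ≈ 5.4268e-5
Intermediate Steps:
W = -990 (W = 9*(-110) = -990)
Z = 1946 (Z = -7*(-278) = 1946)
R = 16481 (R = -9 + 16490 = 16481)
1/(Z + R) = 1/(1946 + 16481) = 1/18427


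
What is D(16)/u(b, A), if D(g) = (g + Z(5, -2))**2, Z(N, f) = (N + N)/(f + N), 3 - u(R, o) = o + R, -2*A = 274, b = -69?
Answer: 3364/1881 ≈ 1.7884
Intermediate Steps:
A = -137 (A = -1/2*274 = -137)
u(R, o) = 3 - R - o (u(R, o) = 3 - (o + R) = 3 - (R + o) = 3 + (-R - o) = 3 - R - o)
Z(N, f) = 2*N/(N + f) (Z(N, f) = (2*N)/(N + f) = 2*N/(N + f))
D(g) = (10/3 + g)**2 (D(g) = (g + 2*5/(5 - 2))**2 = (g + 2*5/3)**2 = (g + 2*5*(1/3))**2 = (g + 10/3)**2 = (10/3 + g)**2)
D(16)/u(b, A) = ((10 + 3*16)**2/9)/(3 - 1*(-69) - 1*(-137)) = ((10 + 48)**2/9)/(3 + 69 + 137) = ((1/9)*58**2)/209 = ((1/9)*3364)*(1/209) = (3364/9)*(1/209) = 3364/1881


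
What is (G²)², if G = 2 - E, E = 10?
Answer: 4096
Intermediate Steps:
G = -8 (G = 2 - 1*10 = 2 - 10 = -8)
(G²)² = ((-8)²)² = 64² = 4096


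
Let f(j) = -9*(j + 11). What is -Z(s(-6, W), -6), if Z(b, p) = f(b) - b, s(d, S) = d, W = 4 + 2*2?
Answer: 39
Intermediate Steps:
W = 8 (W = 4 + 4 = 8)
f(j) = -99 - 9*j (f(j) = -9*(11 + j) = -99 - 9*j)
Z(b, p) = -99 - 10*b (Z(b, p) = (-99 - 9*b) - b = -99 - 10*b)
-Z(s(-6, W), -6) = -(-99 - 10*(-6)) = -(-99 + 60) = -1*(-39) = 39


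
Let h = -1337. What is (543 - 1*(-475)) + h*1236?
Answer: -1651514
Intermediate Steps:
(543 - 1*(-475)) + h*1236 = (543 - 1*(-475)) - 1337*1236 = (543 + 475) - 1652532 = 1018 - 1652532 = -1651514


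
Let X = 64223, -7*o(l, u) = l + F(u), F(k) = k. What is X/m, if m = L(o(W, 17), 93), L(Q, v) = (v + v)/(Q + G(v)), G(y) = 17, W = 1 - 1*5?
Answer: 3403819/651 ≈ 5228.6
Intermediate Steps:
W = -4 (W = 1 - 5 = -4)
o(l, u) = -l/7 - u/7 (o(l, u) = -(l + u)/7 = -l/7 - u/7)
L(Q, v) = 2*v/(17 + Q) (L(Q, v) = (v + v)/(Q + 17) = (2*v)/(17 + Q) = 2*v/(17 + Q))
m = 651/53 (m = 2*93/(17 + (-⅐*(-4) - ⅐*17)) = 2*93/(17 + (4/7 - 17/7)) = 2*93/(17 - 13/7) = 2*93/(106/7) = 2*93*(7/106) = 651/53 ≈ 12.283)
X/m = 64223/(651/53) = 64223*(53/651) = 3403819/651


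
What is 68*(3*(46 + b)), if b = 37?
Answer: 16932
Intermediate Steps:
68*(3*(46 + b)) = 68*(3*(46 + 37)) = 68*(3*83) = 68*249 = 16932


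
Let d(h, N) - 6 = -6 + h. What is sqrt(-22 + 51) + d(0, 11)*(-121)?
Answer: sqrt(29) ≈ 5.3852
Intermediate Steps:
d(h, N) = h (d(h, N) = 6 + (-6 + h) = h)
sqrt(-22 + 51) + d(0, 11)*(-121) = sqrt(-22 + 51) + 0*(-121) = sqrt(29) + 0 = sqrt(29)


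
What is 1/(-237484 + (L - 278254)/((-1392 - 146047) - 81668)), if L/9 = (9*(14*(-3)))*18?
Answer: -229107/54408907298 ≈ -4.2108e-6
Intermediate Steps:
L = -61236 (L = 9*((9*(14*(-3)))*18) = 9*((9*(-42))*18) = 9*(-378*18) = 9*(-6804) = -61236)
1/(-237484 + (L - 278254)/((-1392 - 146047) - 81668)) = 1/(-237484 + (-61236 - 278254)/((-1392 - 146047) - 81668)) = 1/(-237484 - 339490/(-147439 - 81668)) = 1/(-237484 - 339490/(-229107)) = 1/(-237484 - 339490*(-1/229107)) = 1/(-237484 + 339490/229107) = 1/(-54408907298/229107) = -229107/54408907298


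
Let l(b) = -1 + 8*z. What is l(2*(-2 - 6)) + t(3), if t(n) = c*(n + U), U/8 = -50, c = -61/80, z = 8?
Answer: 29257/80 ≈ 365.71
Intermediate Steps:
c = -61/80 (c = -61*1/80 = -61/80 ≈ -0.76250)
l(b) = 63 (l(b) = -1 + 8*8 = -1 + 64 = 63)
U = -400 (U = 8*(-50) = -400)
t(n) = 305 - 61*n/80 (t(n) = -61*(n - 400)/80 = -61*(-400 + n)/80 = 305 - 61*n/80)
l(2*(-2 - 6)) + t(3) = 63 + (305 - 61/80*3) = 63 + (305 - 183/80) = 63 + 24217/80 = 29257/80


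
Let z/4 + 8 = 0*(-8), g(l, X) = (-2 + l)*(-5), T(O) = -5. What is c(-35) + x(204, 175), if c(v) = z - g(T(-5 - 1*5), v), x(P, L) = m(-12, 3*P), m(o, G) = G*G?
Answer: 374477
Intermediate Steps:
m(o, G) = G²
g(l, X) = 10 - 5*l
z = -32 (z = -32 + 4*(0*(-8)) = -32 + 4*0 = -32 + 0 = -32)
x(P, L) = 9*P² (x(P, L) = (3*P)² = 9*P²)
c(v) = -67 (c(v) = -32 - (10 - 5*(-5)) = -32 - (10 + 25) = -32 - 1*35 = -32 - 35 = -67)
c(-35) + x(204, 175) = -67 + 9*204² = -67 + 9*41616 = -67 + 374544 = 374477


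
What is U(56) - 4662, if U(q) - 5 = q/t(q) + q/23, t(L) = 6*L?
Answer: -642307/138 ≈ -4654.4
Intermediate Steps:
U(q) = 31/6 + q/23 (U(q) = 5 + (q/((6*q)) + q/23) = 5 + (q*(1/(6*q)) + q*(1/23)) = 5 + (⅙ + q/23) = 31/6 + q/23)
U(56) - 4662 = (31/6 + (1/23)*56) - 4662 = (31/6 + 56/23) - 4662 = 1049/138 - 4662 = -642307/138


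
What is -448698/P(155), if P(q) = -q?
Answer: 448698/155 ≈ 2894.8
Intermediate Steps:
-448698/P(155) = -448698/((-1*155)) = -448698/(-155) = -448698*(-1/155) = 448698/155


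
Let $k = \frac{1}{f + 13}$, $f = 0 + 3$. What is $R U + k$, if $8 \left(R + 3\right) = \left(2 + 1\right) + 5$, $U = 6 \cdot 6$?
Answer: $- \frac{1151}{16} \approx -71.938$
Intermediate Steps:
$f = 3$
$k = \frac{1}{16}$ ($k = \frac{1}{3 + 13} = \frac{1}{16} \approx 0.0625$)
$U = 36$
$R = -2$ ($R = -3 + \frac{\left(2 + 1\right) + 5}{8} = -3 + \frac{3 + 5}{8} = -3 + \frac{1}{8} \cdot 8 = -3 + 1 = -2$)
$R U + k = \left(-2\right) 36 + \frac{1}{16} = -72 + \frac{1}{16} = - \frac{1151}{16}$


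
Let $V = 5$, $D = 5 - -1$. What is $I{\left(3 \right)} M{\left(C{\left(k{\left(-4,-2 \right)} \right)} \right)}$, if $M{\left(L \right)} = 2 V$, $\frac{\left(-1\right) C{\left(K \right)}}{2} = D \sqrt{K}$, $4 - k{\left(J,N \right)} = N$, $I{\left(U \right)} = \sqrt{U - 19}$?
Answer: $40 i \approx 40.0 i$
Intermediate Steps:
$I{\left(U \right)} = \sqrt{-19 + U}$
$k{\left(J,N \right)} = 4 - N$
$D = 6$ ($D = 5 + 1 = 6$)
$C{\left(K \right)} = - 12 \sqrt{K}$ ($C{\left(K \right)} = - 2 \cdot 6 \sqrt{K} = - 12 \sqrt{K}$)
$M{\left(L \right)} = 10$ ($M{\left(L \right)} = 2 \cdot 5 = 10$)
$I{\left(3 \right)} M{\left(C{\left(k{\left(-4,-2 \right)} \right)} \right)} = \sqrt{-19 + 3} \cdot 10 = \sqrt{-16} \cdot 10 = 4 i 10 = 40 i$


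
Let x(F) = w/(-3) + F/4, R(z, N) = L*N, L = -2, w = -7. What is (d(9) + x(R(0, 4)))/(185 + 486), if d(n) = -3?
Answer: -8/2013 ≈ -0.0039742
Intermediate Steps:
R(z, N) = -2*N
x(F) = 7/3 + F/4 (x(F) = -7/(-3) + F/4 = -7*(-⅓) + F*(¼) = 7/3 + F/4)
(d(9) + x(R(0, 4)))/(185 + 486) = (-3 + (7/3 + (-2*4)/4))/(185 + 486) = (-3 + (7/3 + (¼)*(-8)))/671 = (-3 + (7/3 - 2))*(1/671) = (-3 + ⅓)*(1/671) = -8/3*1/671 = -8/2013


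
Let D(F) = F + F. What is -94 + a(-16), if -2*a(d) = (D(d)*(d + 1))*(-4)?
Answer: 866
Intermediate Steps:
D(F) = 2*F
a(d) = 4*d*(1 + d) (a(d) = -(2*d)*(d + 1)*(-4)/2 = -(2*d)*(1 + d)*(-4)/2 = -2*d*(1 + d)*(-4)/2 = -(-4)*d*(1 + d) = 4*d*(1 + d))
-94 + a(-16) = -94 + 4*(-16)*(1 - 16) = -94 + 4*(-16)*(-15) = -94 + 960 = 866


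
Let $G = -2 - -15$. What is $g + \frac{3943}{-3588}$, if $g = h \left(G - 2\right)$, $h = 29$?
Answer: $\frac{1140629}{3588} \approx 317.9$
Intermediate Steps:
$G = 13$ ($G = -2 + 15 = 13$)
$g = 319$ ($g = 29 \left(13 - 2\right) = 29 \cdot 11 = 319$)
$g + \frac{3943}{-3588} = 319 + \frac{3943}{-3588} = 319 + 3943 \left(- \frac{1}{3588}\right) = 319 - \frac{3943}{3588} = \frac{1140629}{3588}$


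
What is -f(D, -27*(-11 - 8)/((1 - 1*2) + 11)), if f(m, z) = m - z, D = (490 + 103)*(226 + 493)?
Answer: -4263157/10 ≈ -4.2632e+5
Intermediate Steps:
D = 426367 (D = 593*719 = 426367)
-f(D, -27*(-11 - 8)/((1 - 1*2) + 11)) = -(426367 - (-27)*(-11 - 8)/((1 - 1*2) + 11)) = -(426367 - (-27)*(-19/((1 - 2) + 11))) = -(426367 - (-27)*(-19/(-1 + 11))) = -(426367 - (-27)*(-19/10)) = -(426367 - (-27)*(-19*⅒)) = -(426367 - (-27)*(-19)/10) = -(426367 - 1*513/10) = -(426367 - 513/10) = -1*4263157/10 = -4263157/10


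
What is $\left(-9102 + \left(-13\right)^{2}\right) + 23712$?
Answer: $14779$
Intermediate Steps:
$\left(-9102 + \left(-13\right)^{2}\right) + 23712 = \left(-9102 + 169\right) + 23712 = -8933 + 23712 = 14779$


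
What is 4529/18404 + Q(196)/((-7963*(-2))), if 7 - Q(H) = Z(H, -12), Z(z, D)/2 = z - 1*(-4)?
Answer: 32448041/146551052 ≈ 0.22141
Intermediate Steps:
Z(z, D) = 8 + 2*z (Z(z, D) = 2*(z - 1*(-4)) = 2*(z + 4) = 2*(4 + z) = 8 + 2*z)
Q(H) = -1 - 2*H (Q(H) = 7 - (8 + 2*H) = 7 + (-8 - 2*H) = -1 - 2*H)
4529/18404 + Q(196)/((-7963*(-2))) = 4529/18404 + (-1 - 2*196)/((-7963*(-2))) = 4529*(1/18404) + (-1 - 392)/15926 = 4529/18404 - 393*1/15926 = 4529/18404 - 393/15926 = 32448041/146551052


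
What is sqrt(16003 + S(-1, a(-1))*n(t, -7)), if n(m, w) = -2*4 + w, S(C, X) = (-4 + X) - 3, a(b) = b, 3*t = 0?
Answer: sqrt(16123) ≈ 126.98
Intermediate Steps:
t = 0 (t = (1/3)*0 = 0)
S(C, X) = -7 + X
n(m, w) = -8 + w
sqrt(16003 + S(-1, a(-1))*n(t, -7)) = sqrt(16003 + (-7 - 1)*(-8 - 7)) = sqrt(16003 - 8*(-15)) = sqrt(16003 + 120) = sqrt(16123)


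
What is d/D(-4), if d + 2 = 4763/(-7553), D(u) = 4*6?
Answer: -6623/60424 ≈ -0.10961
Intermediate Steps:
D(u) = 24
d = -19869/7553 (d = -2 + 4763/(-7553) = -2 + 4763*(-1/7553) = -2 - 4763/7553 = -19869/7553 ≈ -2.6306)
d/D(-4) = -19869/7553/24 = -19869/7553*1/24 = -6623/60424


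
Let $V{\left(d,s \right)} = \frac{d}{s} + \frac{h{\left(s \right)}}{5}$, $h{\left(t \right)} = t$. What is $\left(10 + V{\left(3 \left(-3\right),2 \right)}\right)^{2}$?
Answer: $\frac{3481}{100} \approx 34.81$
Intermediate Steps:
$V{\left(d,s \right)} = \frac{s}{5} + \frac{d}{s}$ ($V{\left(d,s \right)} = \frac{d}{s} + \frac{s}{5} = \frac{s}{5} + \frac{d}{s}$)
$\left(10 + V{\left(3 \left(-3\right),2 \right)}\right)^{2} = \left(10 + \left(\frac{1}{5} \cdot 2 + \frac{3 \left(-3\right)}{2}\right)\right)^{2} = \left(10 + \left(\frac{2}{5} - \frac{9}{2}\right)\right)^{2} = \left(10 - \frac{41}{10}\right)^{2} = \left(\frac{59}{10}\right)^{2} = \frac{3481}{100}$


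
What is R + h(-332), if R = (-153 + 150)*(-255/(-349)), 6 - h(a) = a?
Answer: 117197/349 ≈ 335.81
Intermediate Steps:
h(a) = 6 - a
R = -765/349 (R = -(-765)*(-1)/349 = -3*255/349 = -765/349 ≈ -2.1920)
R + h(-332) = -765/349 + (6 - 1*(-332)) = -765/349 + (6 + 332) = -765/349 + 338 = 117197/349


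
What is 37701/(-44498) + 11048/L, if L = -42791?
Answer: -2104877395/1904113918 ≈ -1.1054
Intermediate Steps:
37701/(-44498) + 11048/L = 37701/(-44498) + 11048/(-42791) = 37701*(-1/44498) + 11048*(-1/42791) = -37701/44498 - 11048/42791 = -2104877395/1904113918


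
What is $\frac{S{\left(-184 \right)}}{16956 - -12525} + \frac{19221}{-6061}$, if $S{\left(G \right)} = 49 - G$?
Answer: $- \frac{565242088}{178684341} \approx -3.1634$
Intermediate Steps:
$\frac{S{\left(-184 \right)}}{16956 - -12525} + \frac{19221}{-6061} = \frac{49 - -184}{16956 - -12525} + \frac{19221}{-6061} = \frac{49 + 184}{16956 + 12525} + 19221 \left(- \frac{1}{6061}\right) = \frac{233}{29481} - \frac{19221}{6061} = - \frac{565242088}{178684341}$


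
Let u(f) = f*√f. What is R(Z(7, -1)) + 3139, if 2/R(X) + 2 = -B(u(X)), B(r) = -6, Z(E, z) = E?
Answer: 6279/2 ≈ 3139.5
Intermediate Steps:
u(f) = f^(3/2)
R(X) = ½ (R(X) = 2/(-2 - 1*(-6)) = 2/(-2 + 6) = 2/4 = 2*(¼) = ½)
R(Z(7, -1)) + 3139 = ½ + 3139 = 6279/2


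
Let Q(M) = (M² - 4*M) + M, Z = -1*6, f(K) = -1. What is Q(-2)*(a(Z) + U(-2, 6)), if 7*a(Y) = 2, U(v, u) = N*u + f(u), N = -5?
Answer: -2150/7 ≈ -307.14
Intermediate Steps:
U(v, u) = -1 - 5*u (U(v, u) = -5*u - 1 = -1 - 5*u)
Z = -6
Q(M) = M² - 3*M
a(Y) = 2/7 (a(Y) = (⅐)*2 = 2/7)
Q(-2)*(a(Z) + U(-2, 6)) = (-2*(-3 - 2))*(2/7 + (-1 - 5*6)) = (-2*(-5))*(2/7 + (-1 - 30)) = 10*(2/7 - 31) = 10*(-215/7) = -2150/7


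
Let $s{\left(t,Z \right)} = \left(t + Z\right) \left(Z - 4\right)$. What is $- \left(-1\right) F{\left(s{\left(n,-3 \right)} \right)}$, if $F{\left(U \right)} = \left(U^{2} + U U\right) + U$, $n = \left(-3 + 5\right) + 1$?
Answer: $0$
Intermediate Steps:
$n = 3$ ($n = 2 + 1 = 3$)
$s{\left(t,Z \right)} = \left(-4 + Z\right) \left(Z + t\right)$ ($s{\left(t,Z \right)} = \left(Z + t\right) \left(-4 + Z\right) = \left(-4 + Z\right) \left(Z + t\right)$)
$F{\left(U \right)} = U + 2 U^{2}$ ($F{\left(U \right)} = \left(U^{2} + U^{2}\right) + U = 2 U^{2} + U = U + 2 U^{2}$)
$- \left(-1\right) F{\left(s{\left(n,-3 \right)} \right)} = - \left(-1\right) \left(\left(-3\right)^{2} - -12 - 12 - 9\right) \left(1 + 2 \left(\left(-3\right)^{2} - -12 - 12 - 9\right)\right) = - \left(-1\right) \left(9 + 12 - 12 - 9\right) \left(1 + 2 \left(9 + 12 - 12 - 9\right)\right) = - \left(-1\right) 0 \left(1 + 2 \cdot 0\right) = - \left(-1\right) 0 \left(1 + 0\right) = - \left(-1\right) 0 \cdot 1 = - \left(-1\right) 0 = \left(-1\right) 0 = 0$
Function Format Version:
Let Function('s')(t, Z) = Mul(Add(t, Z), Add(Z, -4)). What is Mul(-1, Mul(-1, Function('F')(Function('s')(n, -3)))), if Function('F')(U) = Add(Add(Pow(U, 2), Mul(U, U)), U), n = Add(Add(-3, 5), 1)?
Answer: 0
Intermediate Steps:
n = 3 (n = Add(2, 1) = 3)
Function('s')(t, Z) = Mul(Add(-4, Z), Add(Z, t)) (Function('s')(t, Z) = Mul(Add(Z, t), Add(-4, Z)) = Mul(Add(-4, Z), Add(Z, t)))
Function('F')(U) = Add(U, Mul(2, Pow(U, 2))) (Function('F')(U) = Add(Add(Pow(U, 2), Pow(U, 2)), U) = Add(Mul(2, Pow(U, 2)), U) = Add(U, Mul(2, Pow(U, 2))))
Mul(-1, Mul(-1, Function('F')(Function('s')(n, -3)))) = Mul(-1, Mul(-1, Mul(Add(Pow(-3, 2), Mul(-4, -3), Mul(-4, 3), Mul(-3, 3)), Add(1, Mul(2, Add(Pow(-3, 2), Mul(-4, -3), Mul(-4, 3), Mul(-3, 3))))))) = Mul(-1, Mul(-1, Mul(Add(9, 12, -12, -9), Add(1, Mul(2, Add(9, 12, -12, -9)))))) = Mul(-1, Mul(-1, Mul(0, Add(1, Mul(2, 0))))) = Mul(-1, Mul(-1, Mul(0, Add(1, 0)))) = Mul(-1, Mul(-1, Mul(0, 1))) = Mul(-1, Mul(-1, 0)) = Mul(-1, 0) = 0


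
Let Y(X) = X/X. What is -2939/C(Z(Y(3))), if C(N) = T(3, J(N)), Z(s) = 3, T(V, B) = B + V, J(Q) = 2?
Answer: -2939/5 ≈ -587.80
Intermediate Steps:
Y(X) = 1
C(N) = 5 (C(N) = 2 + 3 = 5)
-2939/C(Z(Y(3))) = -2939/5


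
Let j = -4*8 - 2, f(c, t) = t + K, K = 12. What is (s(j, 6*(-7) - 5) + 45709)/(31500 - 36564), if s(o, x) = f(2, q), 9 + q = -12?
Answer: -11425/1266 ≈ -9.0245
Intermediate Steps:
q = -21 (q = -9 - 12 = -21)
f(c, t) = 12 + t (f(c, t) = t + 12 = 12 + t)
j = -34 (j = -32 - 2 = -34)
s(o, x) = -9 (s(o, x) = 12 - 21 = -9)
(s(j, 6*(-7) - 5) + 45709)/(31500 - 36564) = (-9 + 45709)/(31500 - 36564) = 45700/(-5064) = 45700*(-1/5064) = -11425/1266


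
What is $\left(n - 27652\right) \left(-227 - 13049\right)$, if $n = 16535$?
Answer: $147589292$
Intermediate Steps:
$\left(n - 27652\right) \left(-227 - 13049\right) = \left(16535 - 27652\right) \left(-227 - 13049\right) = \left(-11117\right) \left(-13276\right) = 147589292$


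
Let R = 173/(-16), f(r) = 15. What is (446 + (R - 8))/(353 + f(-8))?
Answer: 6835/5888 ≈ 1.1608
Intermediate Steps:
R = -173/16 (R = 173*(-1/16) = -173/16 ≈ -10.813)
(446 + (R - 8))/(353 + f(-8)) = (446 + (-173/16 - 8))/(353 + 15) = (446 - 301/16)/368 = (6835/16)*(1/368) = 6835/5888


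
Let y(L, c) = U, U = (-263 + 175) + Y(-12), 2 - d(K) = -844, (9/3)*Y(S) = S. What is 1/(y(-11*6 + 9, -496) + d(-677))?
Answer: 1/754 ≈ 0.0013263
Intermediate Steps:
Y(S) = S/3
d(K) = 846 (d(K) = 2 - 1*(-844) = 2 + 844 = 846)
U = -92 (U = (-263 + 175) + (1/3)*(-12) = -88 - 4 = -92)
y(L, c) = -92
1/(y(-11*6 + 9, -496) + d(-677)) = 1/(-92 + 846) = 1/754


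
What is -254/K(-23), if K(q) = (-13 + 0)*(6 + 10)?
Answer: 127/104 ≈ 1.2212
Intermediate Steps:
K(q) = -208 (K(q) = -13*16 = -208)
-254/K(-23) = -254/(-208) = -254*(-1/208) = 127/104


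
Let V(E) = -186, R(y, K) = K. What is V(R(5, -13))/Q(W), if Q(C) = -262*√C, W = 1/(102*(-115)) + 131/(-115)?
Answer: -93*I*√296310/76111 ≈ -0.66513*I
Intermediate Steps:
W = -581/510 (W = (1/102)*(-1/115) + 131*(-1/115) = -1/11730 - 131/115 = -581/510 ≈ -1.1392)
V(R(5, -13))/Q(W) = -186*I*√296310/152222 = -93*I*√296310/76111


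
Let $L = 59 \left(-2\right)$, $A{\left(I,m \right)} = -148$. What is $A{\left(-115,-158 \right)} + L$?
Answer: $-266$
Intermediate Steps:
$L = -118$
$A{\left(-115,-158 \right)} + L = -148 - 118 = -266$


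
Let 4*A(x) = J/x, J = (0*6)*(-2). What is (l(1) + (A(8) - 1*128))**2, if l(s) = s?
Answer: 16129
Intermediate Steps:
J = 0 (J = 0*(-2) = 0)
A(x) = 0 (A(x) = (0/x)/4 = (1/4)*0 = 0)
(l(1) + (A(8) - 1*128))**2 = (1 + (0 - 1*128))**2 = (1 + (0 - 128))**2 = (1 - 128)**2 = (-127)**2 = 16129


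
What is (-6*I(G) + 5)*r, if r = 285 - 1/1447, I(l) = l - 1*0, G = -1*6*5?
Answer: 76292890/1447 ≈ 52725.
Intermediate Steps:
G = -30 (G = -6*5 = -30)
I(l) = l (I(l) = l + 0 = l)
r = 412394/1447 (r = 285 - 1*1/1447 = 285 - 1/1447 = 412394/1447 ≈ 285.00)
(-6*I(G) + 5)*r = (-6*(-30) + 5)*(412394/1447) = (180 + 5)*(412394/1447) = 185*(412394/1447) = 76292890/1447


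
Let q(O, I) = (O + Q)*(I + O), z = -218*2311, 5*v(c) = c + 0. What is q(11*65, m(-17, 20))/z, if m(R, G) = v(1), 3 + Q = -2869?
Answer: 3856716/1259495 ≈ 3.0621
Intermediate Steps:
v(c) = c/5 (v(c) = (c + 0)/5 = c/5)
Q = -2872 (Q = -3 - 2869 = -2872)
m(R, G) = ⅕ (m(R, G) = (⅕)*1 = ⅕)
z = -503798
q(O, I) = (-2872 + O)*(I + O) (q(O, I) = (O - 2872)*(I + O) = (-2872 + O)*(I + O))
q(11*65, m(-17, 20))/z = ((11*65)² - 2872*⅕ - 31592*65 + (11*65)/5)/(-503798) = (715² - 2872/5 - 2872*715 + (⅕)*715)*(-1/503798) = (511225 - 2872/5 - 2053480 + 143)*(-1/503798) = -7713432/5*(-1/503798) = 3856716/1259495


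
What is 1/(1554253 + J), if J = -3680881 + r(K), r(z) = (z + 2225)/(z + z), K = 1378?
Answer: -2756/5860983165 ≈ -4.7023e-7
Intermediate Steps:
r(z) = (2225 + z)/(2*z) (r(z) = (2225 + z)/((2*z)) = (2225 + z)*(1/(2*z)) = (2225 + z)/(2*z))
J = -10144504433/2756 (J = -3680881 + (½)*(2225 + 1378)/1378 = -3680881 + (½)*(1/1378)*3603 = -3680881 + 3603/2756 = -10144504433/2756 ≈ -3.6809e+6)
1/(1554253 + J) = 1/(1554253 - 10144504433/2756) = 1/(-5860983165/2756) = -2756/5860983165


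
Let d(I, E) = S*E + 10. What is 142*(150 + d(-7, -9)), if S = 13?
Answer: 6106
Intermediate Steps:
d(I, E) = 10 + 13*E (d(I, E) = 13*E + 10 = 10 + 13*E)
142*(150 + d(-7, -9)) = 142*(150 + (10 + 13*(-9))) = 142*(150 + (10 - 117)) = 142*(150 - 107) = 142*43 = 6106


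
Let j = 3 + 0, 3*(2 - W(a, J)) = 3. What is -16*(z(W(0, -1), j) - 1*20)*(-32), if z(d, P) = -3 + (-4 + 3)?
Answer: -12288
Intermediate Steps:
W(a, J) = 1 (W(a, J) = 2 - ⅓*3 = 2 - 1 = 1)
j = 3
z(d, P) = -4 (z(d, P) = -3 - 1 = -4)
-16*(z(W(0, -1), j) - 1*20)*(-32) = -16*(-4 - 1*20)*(-32) = -16*(-4 - 20)*(-32) = -16*(-24)*(-32) = 384*(-32) = -12288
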